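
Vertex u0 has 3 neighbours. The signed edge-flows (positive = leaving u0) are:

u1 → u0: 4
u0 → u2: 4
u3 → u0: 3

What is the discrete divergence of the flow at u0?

Divergence = sum of outgoing flows = (-4) + 4 + (-3) = -3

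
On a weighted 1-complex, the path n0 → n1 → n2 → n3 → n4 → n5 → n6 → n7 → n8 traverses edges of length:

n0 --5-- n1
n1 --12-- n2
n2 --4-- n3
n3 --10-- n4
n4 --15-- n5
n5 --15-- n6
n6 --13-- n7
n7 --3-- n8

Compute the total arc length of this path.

Arc length = 5 + 12 + 4 + 10 + 15 + 15 + 13 + 3 = 77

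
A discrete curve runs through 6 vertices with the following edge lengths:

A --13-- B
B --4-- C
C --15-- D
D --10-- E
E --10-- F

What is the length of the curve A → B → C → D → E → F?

Arc length = 13 + 4 + 15 + 10 + 10 = 52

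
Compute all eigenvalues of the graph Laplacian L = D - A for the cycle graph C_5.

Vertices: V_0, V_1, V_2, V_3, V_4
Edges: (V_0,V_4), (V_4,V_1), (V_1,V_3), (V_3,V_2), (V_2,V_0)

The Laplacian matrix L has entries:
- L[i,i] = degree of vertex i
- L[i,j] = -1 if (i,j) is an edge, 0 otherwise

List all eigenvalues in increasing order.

The cycle graph C_n has Laplacian eigenvalues λ_k = 2 − 2cos(2πk/n), k = 0, 1, …, n−1. Here n = 5:
k=0: 2 − 2cos(0) = 0.0; k=1: 2 − 2cos(2π/5) = 1.382; k=2: 2 − 2cos(4π/5) = 3.618; k=3: 2 − 2cos(6π/5) = 3.618; k=4: 2 − 2cos(8π/5) = 1.382.
Laplacian eigenvalues (increasing order): [0.0, 1.382, 1.382, 3.618, 3.618]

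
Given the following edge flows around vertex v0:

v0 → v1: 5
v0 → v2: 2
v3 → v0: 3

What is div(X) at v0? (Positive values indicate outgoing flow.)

Divergence = sum of outgoing flows = 5 + 2 + (-3) = 4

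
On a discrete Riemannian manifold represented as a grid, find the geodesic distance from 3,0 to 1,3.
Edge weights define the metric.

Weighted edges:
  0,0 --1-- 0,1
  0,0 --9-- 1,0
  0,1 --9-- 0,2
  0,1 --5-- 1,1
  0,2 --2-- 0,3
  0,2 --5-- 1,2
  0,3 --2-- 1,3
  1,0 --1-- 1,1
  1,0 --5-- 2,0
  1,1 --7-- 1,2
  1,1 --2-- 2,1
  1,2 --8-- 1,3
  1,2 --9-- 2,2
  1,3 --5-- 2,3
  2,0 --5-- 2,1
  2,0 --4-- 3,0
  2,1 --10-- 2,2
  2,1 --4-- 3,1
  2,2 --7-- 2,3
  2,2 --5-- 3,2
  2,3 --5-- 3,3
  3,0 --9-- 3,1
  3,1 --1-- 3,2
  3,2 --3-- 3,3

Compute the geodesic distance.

Shortest path: 3,0 → 3,1 → 3,2 → 3,3 → 2,3 → 1,3, total weight = 23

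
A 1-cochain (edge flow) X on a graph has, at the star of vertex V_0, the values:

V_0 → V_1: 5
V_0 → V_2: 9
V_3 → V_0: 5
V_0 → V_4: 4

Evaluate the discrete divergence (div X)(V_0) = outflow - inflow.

Divergence = sum of outgoing flows = 5 + 9 + (-5) + 4 = 13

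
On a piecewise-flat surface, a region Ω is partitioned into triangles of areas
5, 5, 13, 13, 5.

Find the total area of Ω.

5 + 5 + 13 + 13 + 5 = 41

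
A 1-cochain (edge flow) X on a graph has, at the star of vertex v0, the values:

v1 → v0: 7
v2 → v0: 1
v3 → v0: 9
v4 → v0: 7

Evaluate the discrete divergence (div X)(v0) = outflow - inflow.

Divergence = sum of outgoing flows = (-7) + (-1) + (-9) + (-7) = -24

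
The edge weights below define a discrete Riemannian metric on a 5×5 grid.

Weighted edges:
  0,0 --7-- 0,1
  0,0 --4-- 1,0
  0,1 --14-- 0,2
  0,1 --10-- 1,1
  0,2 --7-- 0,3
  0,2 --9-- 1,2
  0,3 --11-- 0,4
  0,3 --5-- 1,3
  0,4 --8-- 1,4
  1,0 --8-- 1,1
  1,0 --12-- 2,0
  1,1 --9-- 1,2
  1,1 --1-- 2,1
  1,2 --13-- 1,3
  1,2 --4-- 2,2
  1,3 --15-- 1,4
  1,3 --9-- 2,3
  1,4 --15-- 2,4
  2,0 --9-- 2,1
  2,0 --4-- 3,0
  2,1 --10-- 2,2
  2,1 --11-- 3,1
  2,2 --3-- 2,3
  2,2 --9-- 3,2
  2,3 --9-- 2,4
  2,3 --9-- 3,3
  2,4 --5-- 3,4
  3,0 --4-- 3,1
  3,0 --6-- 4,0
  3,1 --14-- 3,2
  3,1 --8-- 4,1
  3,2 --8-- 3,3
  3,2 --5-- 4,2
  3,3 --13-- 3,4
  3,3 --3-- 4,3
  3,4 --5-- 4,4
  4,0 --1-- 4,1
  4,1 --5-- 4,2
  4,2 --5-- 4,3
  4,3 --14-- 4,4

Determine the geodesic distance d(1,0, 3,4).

Shortest path: 1,0 → 1,1 → 2,1 → 2,2 → 2,3 → 2,4 → 3,4, total weight = 36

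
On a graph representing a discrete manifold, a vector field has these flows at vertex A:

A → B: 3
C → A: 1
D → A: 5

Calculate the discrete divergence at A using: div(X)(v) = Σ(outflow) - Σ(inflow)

Divergence = sum of outgoing flows = 3 + (-1) + (-5) = -3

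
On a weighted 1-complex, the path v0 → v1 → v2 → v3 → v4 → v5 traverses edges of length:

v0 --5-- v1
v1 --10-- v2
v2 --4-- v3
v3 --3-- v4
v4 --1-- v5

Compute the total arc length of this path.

Arc length = 5 + 10 + 4 + 3 + 1 = 23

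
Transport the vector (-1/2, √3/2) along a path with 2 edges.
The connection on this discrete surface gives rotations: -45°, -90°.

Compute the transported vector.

Total rotation: (-45°) + (-90°) = -135°. Final vector: (0.9659, -0.2588)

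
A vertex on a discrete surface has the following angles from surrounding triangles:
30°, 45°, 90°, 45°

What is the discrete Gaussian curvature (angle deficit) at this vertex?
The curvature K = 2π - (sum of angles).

Sum of angles = 210°. K = 360° - 210° = 150° = 5π/6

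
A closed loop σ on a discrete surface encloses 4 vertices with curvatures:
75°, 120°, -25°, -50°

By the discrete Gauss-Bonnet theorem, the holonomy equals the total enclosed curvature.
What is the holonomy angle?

Holonomy = total enclosed curvature = 75° + 120° + (-25°) + (-50°) = 120°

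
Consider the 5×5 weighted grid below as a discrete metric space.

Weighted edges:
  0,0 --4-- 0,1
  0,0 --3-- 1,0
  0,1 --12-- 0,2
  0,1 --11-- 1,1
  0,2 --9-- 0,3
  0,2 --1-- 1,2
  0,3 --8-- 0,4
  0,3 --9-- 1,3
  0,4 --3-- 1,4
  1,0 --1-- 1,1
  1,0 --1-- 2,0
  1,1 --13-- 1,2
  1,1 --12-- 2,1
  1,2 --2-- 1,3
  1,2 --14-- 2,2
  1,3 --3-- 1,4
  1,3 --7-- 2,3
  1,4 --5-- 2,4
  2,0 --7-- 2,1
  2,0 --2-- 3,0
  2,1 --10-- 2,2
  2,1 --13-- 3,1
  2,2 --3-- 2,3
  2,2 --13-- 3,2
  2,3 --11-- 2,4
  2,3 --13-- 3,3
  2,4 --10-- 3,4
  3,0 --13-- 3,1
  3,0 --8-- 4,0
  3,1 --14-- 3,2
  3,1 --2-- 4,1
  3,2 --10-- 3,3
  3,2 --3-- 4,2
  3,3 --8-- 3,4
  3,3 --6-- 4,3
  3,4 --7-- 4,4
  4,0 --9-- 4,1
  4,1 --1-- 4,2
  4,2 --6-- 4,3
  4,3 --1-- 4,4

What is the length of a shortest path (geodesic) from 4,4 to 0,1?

Shortest path: 4,4 → 4,3 → 4,2 → 4,1 → 3,1 → 3,0 → 2,0 → 1,0 → 0,0 → 0,1, total weight = 33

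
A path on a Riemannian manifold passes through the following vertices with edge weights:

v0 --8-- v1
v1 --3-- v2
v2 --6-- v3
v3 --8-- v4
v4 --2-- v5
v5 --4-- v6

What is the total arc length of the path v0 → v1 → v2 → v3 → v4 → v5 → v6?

Arc length = 8 + 3 + 6 + 8 + 2 + 4 = 31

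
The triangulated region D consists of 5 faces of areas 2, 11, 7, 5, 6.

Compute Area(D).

2 + 11 + 7 + 5 + 6 = 31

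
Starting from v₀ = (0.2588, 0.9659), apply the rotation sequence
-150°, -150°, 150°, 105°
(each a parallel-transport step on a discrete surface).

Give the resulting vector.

Total rotation: (-150°) + (-150°) + 150° + 105° = -45°. Final vector: (0.8660, 0.5000)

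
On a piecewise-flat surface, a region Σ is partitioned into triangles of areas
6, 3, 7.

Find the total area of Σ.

6 + 3 + 7 = 16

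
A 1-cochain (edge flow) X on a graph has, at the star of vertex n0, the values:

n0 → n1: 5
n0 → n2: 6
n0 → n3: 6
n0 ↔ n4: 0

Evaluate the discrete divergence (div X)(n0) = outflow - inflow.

Divergence = sum of outgoing flows = 5 + 6 + 6 + 0 = 17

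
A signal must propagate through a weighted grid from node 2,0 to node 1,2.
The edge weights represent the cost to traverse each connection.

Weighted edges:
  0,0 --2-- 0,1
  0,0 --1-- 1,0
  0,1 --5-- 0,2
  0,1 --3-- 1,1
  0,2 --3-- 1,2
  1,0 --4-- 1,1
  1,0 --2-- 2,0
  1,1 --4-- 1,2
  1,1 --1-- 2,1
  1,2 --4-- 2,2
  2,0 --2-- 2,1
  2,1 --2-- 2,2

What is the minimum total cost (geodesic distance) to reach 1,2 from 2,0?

Shortest path: 2,0 → 2,1 → 1,1 → 1,2, total weight = 7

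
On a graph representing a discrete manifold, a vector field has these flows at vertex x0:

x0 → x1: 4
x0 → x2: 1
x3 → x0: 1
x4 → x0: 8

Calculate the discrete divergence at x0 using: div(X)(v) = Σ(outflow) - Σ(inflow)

Divergence = sum of outgoing flows = 4 + 1 + (-1) + (-8) = -4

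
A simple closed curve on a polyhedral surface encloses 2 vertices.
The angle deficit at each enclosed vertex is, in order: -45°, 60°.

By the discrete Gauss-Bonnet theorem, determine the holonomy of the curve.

Holonomy = total enclosed curvature = (-45°) + 60° = 15°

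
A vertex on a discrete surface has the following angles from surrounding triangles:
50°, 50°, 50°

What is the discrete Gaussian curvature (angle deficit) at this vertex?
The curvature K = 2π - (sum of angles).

Sum of angles = 150°. K = 360° - 150° = 210°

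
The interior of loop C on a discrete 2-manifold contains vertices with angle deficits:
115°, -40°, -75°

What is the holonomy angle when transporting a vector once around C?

Holonomy = total enclosed curvature = 115° + (-40°) + (-75°) = 0°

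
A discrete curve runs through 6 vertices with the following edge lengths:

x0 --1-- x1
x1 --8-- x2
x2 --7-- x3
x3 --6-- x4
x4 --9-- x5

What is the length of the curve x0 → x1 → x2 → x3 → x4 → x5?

Arc length = 1 + 8 + 7 + 6 + 9 = 31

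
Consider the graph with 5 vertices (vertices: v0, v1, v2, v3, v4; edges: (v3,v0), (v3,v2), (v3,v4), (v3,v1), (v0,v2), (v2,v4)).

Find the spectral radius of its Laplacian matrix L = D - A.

Degrees: deg(v0) = 2, deg(v1) = 1, deg(v2) = 3, deg(v3) = 4, deg(v4) = 2.
L = D − A with rows/columns ordered (v0, v1, v2, v3, v4):
  [ 2,  0, -1, -1,  0]
  [ 0,  1,  0, -1,  0]
  [-1,  0,  3, -1, -1]
  [-1, -1, -1,  4, -1]
  [ 0,  0, -1, -1,  2]
Characteristic polynomial: det(λI − L) = λ(λ − 1)(λ − 2)(λ − 4)(λ − 5).
Roots: λ = 0; (λ − 1) = 0 ⇒ λ = 1; (λ − 2) = 0 ⇒ λ = 2; (λ − 4) = 0 ⇒ λ = 4; (λ − 5) = 0 ⇒ λ = 5.
(Check: the roots sum (with multiplicity) to 12, matching trace L = Σdeg = 2·6 = 12.)
Laplacian eigenvalues: [0.0, 1.0, 2.0, 4.0, 5.0]. Largest eigenvalue (spectral radius) = 5.0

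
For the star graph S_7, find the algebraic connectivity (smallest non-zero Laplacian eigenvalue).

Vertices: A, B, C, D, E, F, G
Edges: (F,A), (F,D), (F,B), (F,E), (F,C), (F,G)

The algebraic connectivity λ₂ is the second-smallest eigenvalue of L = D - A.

The star S_7 is the complete bipartite graph K_{1,6} (one hub of degree 6, 6 leaves of degree 1). The Laplacian spectrum of K_{p,q} is 0, p (multiplicity q−1), q (multiplicity p−1), p+q. With p = 1, q = 6: 0 once, 1 with multiplicity 5, and 7 once. (Check: trace L = sum of degrees = 12 = 5·1 + 7.)
Laplacian eigenvalues: [0.0, 1.0, 1.0, 1.0, 1.0, 1.0, 7.0]. Algebraic connectivity (smallest non-zero eigenvalue) = 1.0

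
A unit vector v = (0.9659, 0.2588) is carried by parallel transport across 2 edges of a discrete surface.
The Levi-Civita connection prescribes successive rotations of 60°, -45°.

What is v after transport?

Total rotation: 60° + (-45°) = 15°. Final vector: (0.8660, 0.5000)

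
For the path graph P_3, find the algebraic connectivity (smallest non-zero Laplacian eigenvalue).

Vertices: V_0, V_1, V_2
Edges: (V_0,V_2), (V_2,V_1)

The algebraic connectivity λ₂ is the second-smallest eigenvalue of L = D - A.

The path graph P_n has Laplacian eigenvalues λ_k = 2 − 2cos(kπ/n), k = 0, 1, …, n−1. Here n = 3:
k=0: 2 − 2cos(0) = 0.0; k=1: 2 − 2cos(π/3) = 1.0; k=2: 2 − 2cos(2π/3) = 3.0.
Laplacian eigenvalues: [0.0, 1.0, 3.0]. Algebraic connectivity (smallest non-zero eigenvalue) = 1.0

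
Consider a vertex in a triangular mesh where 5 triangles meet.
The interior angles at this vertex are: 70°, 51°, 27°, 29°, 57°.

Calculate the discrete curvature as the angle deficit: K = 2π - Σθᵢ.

Sum of angles = 234°. K = 360° - 234° = 126° = 7π/10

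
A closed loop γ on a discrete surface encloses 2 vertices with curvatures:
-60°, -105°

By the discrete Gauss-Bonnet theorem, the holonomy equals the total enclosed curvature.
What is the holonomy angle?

Holonomy = total enclosed curvature = (-60°) + (-105°) = -165°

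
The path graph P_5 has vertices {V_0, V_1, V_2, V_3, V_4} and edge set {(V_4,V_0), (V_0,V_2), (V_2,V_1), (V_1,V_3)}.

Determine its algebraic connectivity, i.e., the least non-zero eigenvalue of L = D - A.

The path graph P_n has Laplacian eigenvalues λ_k = 2 − 2cos(kπ/n), k = 0, 1, …, n−1. Here n = 5:
k=0: 2 − 2cos(0) = 0.0; k=1: 2 − 2cos(π/5) = 0.382; k=2: 2 − 2cos(2π/5) = 1.382; k=3: 2 − 2cos(3π/5) = 2.618; k=4: 2 − 2cos(4π/5) = 3.618.
Laplacian eigenvalues: [0.0, 0.382, 1.382, 2.618, 3.618]. Algebraic connectivity (smallest non-zero eigenvalue) = 0.382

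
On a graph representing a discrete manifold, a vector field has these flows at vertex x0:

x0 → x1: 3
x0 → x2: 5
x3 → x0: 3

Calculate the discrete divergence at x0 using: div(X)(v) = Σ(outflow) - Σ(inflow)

Divergence = sum of outgoing flows = 3 + 5 + (-3) = 5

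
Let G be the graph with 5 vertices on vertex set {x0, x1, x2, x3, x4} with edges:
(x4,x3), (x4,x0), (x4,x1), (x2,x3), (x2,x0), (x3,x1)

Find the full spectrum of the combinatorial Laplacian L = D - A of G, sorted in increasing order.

Degrees: deg(x0) = 2, deg(x1) = 2, deg(x2) = 2, deg(x3) = 3, deg(x4) = 3.
L = D − A with rows/columns ordered (x0, x1, x2, x3, x4):
  [ 2,  0, -1,  0, -1]
  [ 0,  2,  0, -1, -1]
  [-1,  0,  2, -1,  0]
  [ 0, -1, -1,  3, -1]
  [-1, -1,  0, -1,  3]
Characteristic polynomial: det(λI − L) = λ(λ² − 5λ + 5)(λ² − 7λ + 11).
Roots: λ = 0; (λ² − 5λ + 5) = 0 ⇒ λ = (5 ± √5)/2 ≈ 1.382, 3.618; (λ² − 7λ + 11) = 0 ⇒ λ = (7 ± √5)/2 ≈ 2.382, 4.618.
(Check: the roots sum (with multiplicity) to 12, matching trace L = Σdeg = 2·6 = 12.)
Laplacian eigenvalues (increasing order): [0.0, 1.382, 2.382, 3.618, 4.618]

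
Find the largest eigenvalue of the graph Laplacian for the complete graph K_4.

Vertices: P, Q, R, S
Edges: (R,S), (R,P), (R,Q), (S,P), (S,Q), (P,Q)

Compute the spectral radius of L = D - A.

For the complete graph K_n, L = nI − J (J = all-ones matrix). J has eigenvalues n (once, eigenvector 𝟙) and 0 (multiplicity n−1), so L has eigenvalues 0 (once) and n (multiplicity n−1). Here n = 4: eigenvalue 0 once and 4 with multiplicity 3.
Laplacian eigenvalues: [0.0, 4.0, 4.0, 4.0]. Largest eigenvalue (spectral radius) = 4.0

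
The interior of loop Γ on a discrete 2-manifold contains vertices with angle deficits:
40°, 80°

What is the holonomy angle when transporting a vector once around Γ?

Holonomy = total enclosed curvature = 40° + 80° = 120°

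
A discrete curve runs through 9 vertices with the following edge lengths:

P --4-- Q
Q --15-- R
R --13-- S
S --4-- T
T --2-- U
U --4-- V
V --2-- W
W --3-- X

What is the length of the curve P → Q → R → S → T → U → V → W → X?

Arc length = 4 + 15 + 13 + 4 + 2 + 4 + 2 + 3 = 47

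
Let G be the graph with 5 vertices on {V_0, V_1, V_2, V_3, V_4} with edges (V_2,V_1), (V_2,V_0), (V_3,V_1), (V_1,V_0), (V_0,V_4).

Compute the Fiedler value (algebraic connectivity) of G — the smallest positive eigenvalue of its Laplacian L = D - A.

Degrees: deg(V_0) = 3, deg(V_1) = 3, deg(V_2) = 2, deg(V_3) = 1, deg(V_4) = 1.
L = D − A with rows/columns ordered (V_0, V_1, V_2, V_3, V_4):
  [ 3, -1, -1,  0, -1]
  [-1,  3, -1, -1,  0]
  [-1, -1,  2,  0,  0]
  [ 0, -1,  0,  1,  0]
  [-1,  0,  0,  0,  1]
Characteristic polynomial: det(λI − L) = λ(λ² − 5λ + 3)(λ² − 5λ + 5).
Roots: λ = 0; (λ² − 5λ + 3) = 0 ⇒ λ = (5 ± √13)/2 ≈ 0.6972, 4.3028; (λ² − 5λ + 5) = 0 ⇒ λ = (5 ± √5)/2 ≈ 1.382, 3.618.
(Check: the roots sum (with multiplicity) to 10, matching trace L = Σdeg = 2·5 = 10.)
Laplacian eigenvalues: [0.0, 0.6972, 1.382, 3.618, 4.3028]. Algebraic connectivity (smallest non-zero eigenvalue) = 0.6972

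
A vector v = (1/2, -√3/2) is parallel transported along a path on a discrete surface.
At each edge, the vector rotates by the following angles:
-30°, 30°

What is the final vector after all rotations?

Total rotation: (-30°) + 30° = 0°. Final vector: (0.5000, -0.8660)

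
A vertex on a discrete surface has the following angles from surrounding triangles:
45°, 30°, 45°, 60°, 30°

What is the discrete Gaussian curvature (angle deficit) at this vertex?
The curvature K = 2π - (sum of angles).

Sum of angles = 210°. K = 360° - 210° = 150° = 5π/6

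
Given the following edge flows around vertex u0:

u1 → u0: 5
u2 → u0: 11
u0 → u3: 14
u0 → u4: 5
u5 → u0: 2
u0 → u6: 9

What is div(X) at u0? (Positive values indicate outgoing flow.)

Divergence = sum of outgoing flows = (-5) + (-11) + 14 + 5 + (-2) + 9 = 10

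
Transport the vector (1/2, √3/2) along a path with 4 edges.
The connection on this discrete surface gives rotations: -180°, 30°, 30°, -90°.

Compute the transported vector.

Total rotation: (-180°) + 30° + 30° + (-90°) = -210° ≡ 150° (mod 360°). Final vector: (-0.8660, -0.5000)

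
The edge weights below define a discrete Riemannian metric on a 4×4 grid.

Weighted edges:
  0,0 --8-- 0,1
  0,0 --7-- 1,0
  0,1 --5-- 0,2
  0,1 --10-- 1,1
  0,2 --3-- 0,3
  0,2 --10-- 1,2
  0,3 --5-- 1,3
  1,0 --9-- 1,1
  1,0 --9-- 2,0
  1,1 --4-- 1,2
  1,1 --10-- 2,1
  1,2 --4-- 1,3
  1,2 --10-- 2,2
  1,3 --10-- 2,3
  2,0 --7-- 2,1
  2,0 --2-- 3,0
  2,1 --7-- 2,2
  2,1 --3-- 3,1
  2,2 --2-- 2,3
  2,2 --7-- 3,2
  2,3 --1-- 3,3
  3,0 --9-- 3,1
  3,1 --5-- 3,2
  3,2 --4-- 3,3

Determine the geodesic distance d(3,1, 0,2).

Shortest path: 3,1 → 2,1 → 1,1 → 1,2 → 0,2, total weight = 27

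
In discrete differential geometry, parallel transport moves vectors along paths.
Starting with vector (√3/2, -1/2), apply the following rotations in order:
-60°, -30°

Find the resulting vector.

Total rotation: (-60°) + (-30°) = -90°. Final vector: (-0.5000, -0.8660)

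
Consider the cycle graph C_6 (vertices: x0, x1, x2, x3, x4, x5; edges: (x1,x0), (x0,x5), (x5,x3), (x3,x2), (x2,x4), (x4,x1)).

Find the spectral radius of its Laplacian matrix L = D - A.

The cycle graph C_n has Laplacian eigenvalues λ_k = 2 − 2cos(2πk/n), k = 0, 1, …, n−1. Here n = 6:
k=0: 2 − 2cos(0) = 0.0; k=1: 2 − 2cos(π/3) = 1.0; k=2: 2 − 2cos(2π/3) = 3.0; k=3: 2 − 2cos(π) = 4.0; k=4: 2 − 2cos(4π/3) = 3.0; k=5: 2 − 2cos(5π/3) = 1.0.
Laplacian eigenvalues: [0.0, 1.0, 1.0, 3.0, 3.0, 4.0]. Largest eigenvalue (spectral radius) = 4.0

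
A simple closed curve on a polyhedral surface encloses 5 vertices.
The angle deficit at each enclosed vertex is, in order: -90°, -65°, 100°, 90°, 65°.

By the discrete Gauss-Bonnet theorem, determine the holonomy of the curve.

Holonomy = total enclosed curvature = (-90°) + (-65°) + 100° + 90° + 65° = 100°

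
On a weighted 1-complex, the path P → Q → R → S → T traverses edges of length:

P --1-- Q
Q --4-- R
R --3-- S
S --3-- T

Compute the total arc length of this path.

Arc length = 1 + 4 + 3 + 3 = 11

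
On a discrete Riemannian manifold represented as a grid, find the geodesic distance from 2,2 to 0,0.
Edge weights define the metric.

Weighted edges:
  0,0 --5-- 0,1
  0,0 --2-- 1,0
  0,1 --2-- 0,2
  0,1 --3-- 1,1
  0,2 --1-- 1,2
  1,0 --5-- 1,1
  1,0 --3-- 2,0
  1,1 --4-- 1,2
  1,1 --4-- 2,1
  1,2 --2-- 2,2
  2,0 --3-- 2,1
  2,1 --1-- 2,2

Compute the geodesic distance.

Shortest path: 2,2 → 2,1 → 2,0 → 1,0 → 0,0, total weight = 9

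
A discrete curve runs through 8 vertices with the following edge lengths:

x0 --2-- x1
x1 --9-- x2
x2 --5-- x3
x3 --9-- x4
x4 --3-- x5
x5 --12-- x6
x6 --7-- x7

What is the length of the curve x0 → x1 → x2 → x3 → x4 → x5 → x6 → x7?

Arc length = 2 + 9 + 5 + 9 + 3 + 12 + 7 = 47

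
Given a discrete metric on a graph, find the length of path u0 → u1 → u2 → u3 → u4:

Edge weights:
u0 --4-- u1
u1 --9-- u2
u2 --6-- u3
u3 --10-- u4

Arc length = 4 + 9 + 6 + 10 = 29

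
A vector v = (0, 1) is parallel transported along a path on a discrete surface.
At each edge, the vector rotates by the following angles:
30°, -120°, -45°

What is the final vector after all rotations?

Total rotation: 30° + (-120°) + (-45°) = -135°. Final vector: (0.7071, -0.7071)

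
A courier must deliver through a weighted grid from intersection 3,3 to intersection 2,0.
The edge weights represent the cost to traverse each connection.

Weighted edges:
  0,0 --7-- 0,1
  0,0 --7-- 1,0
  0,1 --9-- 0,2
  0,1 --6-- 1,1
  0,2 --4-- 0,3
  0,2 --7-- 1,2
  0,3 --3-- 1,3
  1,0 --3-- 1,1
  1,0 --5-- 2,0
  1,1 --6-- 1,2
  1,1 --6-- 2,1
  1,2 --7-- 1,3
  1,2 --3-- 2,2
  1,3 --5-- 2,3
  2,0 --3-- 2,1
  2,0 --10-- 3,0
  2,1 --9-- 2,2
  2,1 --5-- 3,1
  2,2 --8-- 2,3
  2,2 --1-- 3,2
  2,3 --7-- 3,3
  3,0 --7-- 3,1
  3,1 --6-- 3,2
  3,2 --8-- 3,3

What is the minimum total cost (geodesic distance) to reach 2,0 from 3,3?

Shortest path: 3,3 → 3,2 → 2,2 → 2,1 → 2,0, total weight = 21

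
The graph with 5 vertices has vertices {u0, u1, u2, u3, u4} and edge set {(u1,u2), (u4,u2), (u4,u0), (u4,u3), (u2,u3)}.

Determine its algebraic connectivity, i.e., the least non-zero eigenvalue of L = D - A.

Degrees: deg(u0) = 1, deg(u1) = 1, deg(u2) = 3, deg(u3) = 2, deg(u4) = 3.
L = D − A with rows/columns ordered (u0, u1, u2, u3, u4):
  [ 1,  0,  0,  0, -1]
  [ 0,  1, -1,  0,  0]
  [ 0, -1,  3, -1, -1]
  [ 0,  0, -1,  2, -1]
  [-1,  0, -1, -1,  3]
Characteristic polynomial: det(λI − L) = λ(λ² − 5λ + 3)(λ² − 5λ + 5).
Roots: λ = 0; (λ² − 5λ + 3) = 0 ⇒ λ = (5 ± √13)/2 ≈ 0.6972, 4.3028; (λ² − 5λ + 5) = 0 ⇒ λ = (5 ± √5)/2 ≈ 1.382, 3.618.
(Check: the roots sum (with multiplicity) to 10, matching trace L = Σdeg = 2·5 = 10.)
Laplacian eigenvalues: [0.0, 0.6972, 1.382, 3.618, 4.3028]. Algebraic connectivity (smallest non-zero eigenvalue) = 0.6972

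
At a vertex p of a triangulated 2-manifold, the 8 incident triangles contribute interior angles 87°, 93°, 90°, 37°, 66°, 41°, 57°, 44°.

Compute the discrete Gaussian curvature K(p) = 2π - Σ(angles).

Sum of angles = 515°. K = 360° - 515° = -155° = -31π/36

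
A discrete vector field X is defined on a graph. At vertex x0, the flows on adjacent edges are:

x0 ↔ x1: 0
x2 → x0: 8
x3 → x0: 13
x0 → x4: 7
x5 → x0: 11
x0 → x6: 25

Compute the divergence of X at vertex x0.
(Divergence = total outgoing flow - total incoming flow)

Divergence = sum of outgoing flows = 0 + (-8) + (-13) + 7 + (-11) + 25 = 0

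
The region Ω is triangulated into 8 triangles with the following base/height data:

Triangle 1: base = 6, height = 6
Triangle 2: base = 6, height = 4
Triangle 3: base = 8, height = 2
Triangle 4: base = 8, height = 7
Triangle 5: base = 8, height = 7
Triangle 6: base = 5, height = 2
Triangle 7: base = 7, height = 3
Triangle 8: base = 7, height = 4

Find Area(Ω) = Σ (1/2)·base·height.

(1/2)×6×6 + (1/2)×6×4 + (1/2)×8×2 + (1/2)×8×7 + (1/2)×8×7 + (1/2)×5×2 + (1/2)×7×3 + (1/2)×7×4 = 123.5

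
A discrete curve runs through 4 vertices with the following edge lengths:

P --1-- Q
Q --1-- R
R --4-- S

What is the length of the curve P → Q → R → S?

Arc length = 1 + 1 + 4 = 6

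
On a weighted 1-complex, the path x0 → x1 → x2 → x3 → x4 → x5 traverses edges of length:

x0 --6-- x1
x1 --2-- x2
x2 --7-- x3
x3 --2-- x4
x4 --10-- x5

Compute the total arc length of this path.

Arc length = 6 + 2 + 7 + 2 + 10 = 27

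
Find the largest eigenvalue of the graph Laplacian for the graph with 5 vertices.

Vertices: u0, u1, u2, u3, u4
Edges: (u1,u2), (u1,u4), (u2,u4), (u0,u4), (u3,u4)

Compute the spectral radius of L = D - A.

Degrees: deg(u0) = 1, deg(u1) = 2, deg(u2) = 2, deg(u3) = 1, deg(u4) = 4.
L = D − A with rows/columns ordered (u0, u1, u2, u3, u4):
  [ 1,  0,  0,  0, -1]
  [ 0,  2, -1,  0, -1]
  [ 0, -1,  2,  0, -1]
  [ 0,  0,  0,  1, -1]
  [-1, -1, -1, -1,  4]
Characteristic polynomial: det(λI − L) = λ(λ − 1)²(λ − 3)(λ − 5).
Roots: λ = 0; (λ − 1) = 0 ⇒ λ = 1 (multiplicity 2); (λ − 3) = 0 ⇒ λ = 3; (λ − 5) = 0 ⇒ λ = 5.
(Check: the roots sum (with multiplicity) to 10, matching trace L = Σdeg = 2·5 = 10.)
Laplacian eigenvalues: [0.0, 1.0, 1.0, 3.0, 5.0]. Largest eigenvalue (spectral radius) = 5.0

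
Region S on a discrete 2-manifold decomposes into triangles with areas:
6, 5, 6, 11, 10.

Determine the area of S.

6 + 5 + 6 + 11 + 10 = 38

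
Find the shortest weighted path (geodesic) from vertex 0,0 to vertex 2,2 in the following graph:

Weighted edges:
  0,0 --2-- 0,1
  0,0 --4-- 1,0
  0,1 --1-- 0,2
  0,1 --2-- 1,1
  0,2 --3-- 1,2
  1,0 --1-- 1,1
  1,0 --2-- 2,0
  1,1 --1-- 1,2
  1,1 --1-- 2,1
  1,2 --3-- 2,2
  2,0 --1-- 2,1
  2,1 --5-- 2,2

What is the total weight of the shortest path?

Shortest path: 0,0 → 0,1 → 1,1 → 1,2 → 2,2, total weight = 8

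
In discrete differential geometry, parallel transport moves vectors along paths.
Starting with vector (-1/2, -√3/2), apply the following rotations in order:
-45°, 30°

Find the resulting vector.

Total rotation: (-45°) + 30° = -15°. Final vector: (-0.7071, -0.7071)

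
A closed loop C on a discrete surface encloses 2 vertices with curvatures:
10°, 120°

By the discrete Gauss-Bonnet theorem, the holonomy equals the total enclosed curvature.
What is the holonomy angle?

Holonomy = total enclosed curvature = 10° + 120° = 130°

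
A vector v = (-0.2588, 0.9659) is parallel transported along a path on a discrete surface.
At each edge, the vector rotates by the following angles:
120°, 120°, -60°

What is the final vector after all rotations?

Total rotation: 120° + 120° + (-60°) = 180°. Final vector: (0.2588, -0.9659)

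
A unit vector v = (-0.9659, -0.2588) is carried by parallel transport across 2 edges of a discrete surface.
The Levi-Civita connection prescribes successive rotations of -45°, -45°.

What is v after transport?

Total rotation: (-45°) + (-45°) = -90°. Final vector: (-0.2588, 0.9659)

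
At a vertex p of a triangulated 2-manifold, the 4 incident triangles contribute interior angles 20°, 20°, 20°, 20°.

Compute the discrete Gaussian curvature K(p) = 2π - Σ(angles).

Sum of angles = 80°. K = 360° - 80° = 280°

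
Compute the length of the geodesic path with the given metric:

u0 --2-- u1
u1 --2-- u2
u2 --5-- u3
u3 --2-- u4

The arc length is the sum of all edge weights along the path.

Arc length = 2 + 2 + 5 + 2 = 11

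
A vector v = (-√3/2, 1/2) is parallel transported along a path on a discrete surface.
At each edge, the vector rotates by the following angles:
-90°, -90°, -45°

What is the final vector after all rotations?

Total rotation: (-90°) + (-90°) + (-45°) = -225° ≡ 135° (mod 360°). Final vector: (0.2588, -0.9659)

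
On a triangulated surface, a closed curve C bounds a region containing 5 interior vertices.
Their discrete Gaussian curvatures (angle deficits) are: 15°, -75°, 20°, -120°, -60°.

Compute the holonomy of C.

Holonomy = total enclosed curvature = 15° + (-75°) + 20° + (-120°) + (-60°) = -220°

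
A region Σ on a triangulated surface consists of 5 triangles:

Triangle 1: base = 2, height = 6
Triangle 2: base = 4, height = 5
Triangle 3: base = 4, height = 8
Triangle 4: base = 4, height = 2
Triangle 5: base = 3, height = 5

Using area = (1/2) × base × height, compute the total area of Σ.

(1/2)×2×6 + (1/2)×4×5 + (1/2)×4×8 + (1/2)×4×2 + (1/2)×3×5 = 43.5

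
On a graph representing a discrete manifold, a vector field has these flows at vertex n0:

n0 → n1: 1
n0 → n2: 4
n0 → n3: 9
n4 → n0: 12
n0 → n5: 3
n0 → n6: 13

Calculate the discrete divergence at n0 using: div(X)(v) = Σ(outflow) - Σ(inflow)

Divergence = sum of outgoing flows = 1 + 4 + 9 + (-12) + 3 + 13 = 18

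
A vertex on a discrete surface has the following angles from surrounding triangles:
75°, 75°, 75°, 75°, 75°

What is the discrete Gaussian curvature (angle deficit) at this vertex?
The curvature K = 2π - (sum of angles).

Sum of angles = 375°. K = 360° - 375° = -15° = -π/12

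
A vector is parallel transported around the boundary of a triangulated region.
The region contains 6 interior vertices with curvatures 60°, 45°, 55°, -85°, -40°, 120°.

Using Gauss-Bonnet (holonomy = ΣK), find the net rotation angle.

Holonomy = total enclosed curvature = 60° + 45° + 55° + (-85°) + (-40°) + 120° = 155°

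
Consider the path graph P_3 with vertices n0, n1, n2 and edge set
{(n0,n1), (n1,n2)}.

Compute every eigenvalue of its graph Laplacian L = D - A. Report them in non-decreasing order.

The path graph P_n has Laplacian eigenvalues λ_k = 2 − 2cos(kπ/n), k = 0, 1, …, n−1. Here n = 3:
k=0: 2 − 2cos(0) = 0.0; k=1: 2 − 2cos(π/3) = 1.0; k=2: 2 − 2cos(2π/3) = 3.0.
Laplacian eigenvalues (increasing order): [0.0, 1.0, 3.0]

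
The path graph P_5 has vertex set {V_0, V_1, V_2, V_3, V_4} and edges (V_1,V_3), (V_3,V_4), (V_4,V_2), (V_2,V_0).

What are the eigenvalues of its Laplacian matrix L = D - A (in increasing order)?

The path graph P_n has Laplacian eigenvalues λ_k = 2 − 2cos(kπ/n), k = 0, 1, …, n−1. Here n = 5:
k=0: 2 − 2cos(0) = 0.0; k=1: 2 − 2cos(π/5) = 0.382; k=2: 2 − 2cos(2π/5) = 1.382; k=3: 2 − 2cos(3π/5) = 2.618; k=4: 2 − 2cos(4π/5) = 3.618.
Laplacian eigenvalues (increasing order): [0.0, 0.382, 1.382, 2.618, 3.618]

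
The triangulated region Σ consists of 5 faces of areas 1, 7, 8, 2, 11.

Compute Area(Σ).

1 + 7 + 8 + 2 + 11 = 29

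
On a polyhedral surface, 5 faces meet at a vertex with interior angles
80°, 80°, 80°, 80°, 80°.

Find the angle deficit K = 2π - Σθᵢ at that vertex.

Sum of angles = 400°. K = 360° - 400° = -40°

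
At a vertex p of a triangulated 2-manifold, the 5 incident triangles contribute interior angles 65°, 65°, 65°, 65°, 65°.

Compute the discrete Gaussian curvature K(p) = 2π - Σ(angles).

Sum of angles = 325°. K = 360° - 325° = 35°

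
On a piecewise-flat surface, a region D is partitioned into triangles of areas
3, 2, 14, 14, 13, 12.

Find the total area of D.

3 + 2 + 14 + 14 + 13 + 12 = 58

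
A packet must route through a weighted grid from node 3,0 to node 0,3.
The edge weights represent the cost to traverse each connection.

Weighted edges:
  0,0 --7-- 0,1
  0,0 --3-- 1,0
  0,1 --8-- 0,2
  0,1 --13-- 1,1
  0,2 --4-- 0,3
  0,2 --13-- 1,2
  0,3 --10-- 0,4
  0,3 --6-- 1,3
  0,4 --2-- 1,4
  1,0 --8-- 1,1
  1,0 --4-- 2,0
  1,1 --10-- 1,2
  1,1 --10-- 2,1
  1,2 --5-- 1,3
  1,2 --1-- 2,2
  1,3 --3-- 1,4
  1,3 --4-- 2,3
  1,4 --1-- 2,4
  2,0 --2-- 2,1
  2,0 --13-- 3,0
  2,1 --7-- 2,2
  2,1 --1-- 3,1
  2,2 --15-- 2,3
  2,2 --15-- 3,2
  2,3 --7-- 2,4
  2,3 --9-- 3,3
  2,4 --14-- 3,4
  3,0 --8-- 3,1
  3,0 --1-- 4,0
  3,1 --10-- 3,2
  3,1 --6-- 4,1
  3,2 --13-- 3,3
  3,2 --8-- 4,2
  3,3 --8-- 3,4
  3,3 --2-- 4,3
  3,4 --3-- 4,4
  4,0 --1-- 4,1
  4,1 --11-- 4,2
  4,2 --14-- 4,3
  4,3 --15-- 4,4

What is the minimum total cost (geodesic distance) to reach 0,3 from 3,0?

Shortest path: 3,0 → 3,1 → 2,1 → 2,2 → 1,2 → 1,3 → 0,3, total weight = 28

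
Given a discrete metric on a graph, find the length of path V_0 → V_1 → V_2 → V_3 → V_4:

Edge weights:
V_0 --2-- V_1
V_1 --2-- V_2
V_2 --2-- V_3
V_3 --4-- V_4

Arc length = 2 + 2 + 2 + 4 = 10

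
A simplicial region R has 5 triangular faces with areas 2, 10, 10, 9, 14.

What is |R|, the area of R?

2 + 10 + 10 + 9 + 14 = 45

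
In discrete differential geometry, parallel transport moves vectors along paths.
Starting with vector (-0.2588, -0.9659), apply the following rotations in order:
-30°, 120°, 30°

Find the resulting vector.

Total rotation: (-30°) + 120° + 30° = 120°. Final vector: (0.9659, 0.2588)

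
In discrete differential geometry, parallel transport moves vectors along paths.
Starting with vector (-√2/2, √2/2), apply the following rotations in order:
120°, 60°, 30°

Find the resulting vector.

Total rotation: 120° + 60° + 30° = 210° ≡ -150° (mod 360°). Final vector: (0.9659, -0.2588)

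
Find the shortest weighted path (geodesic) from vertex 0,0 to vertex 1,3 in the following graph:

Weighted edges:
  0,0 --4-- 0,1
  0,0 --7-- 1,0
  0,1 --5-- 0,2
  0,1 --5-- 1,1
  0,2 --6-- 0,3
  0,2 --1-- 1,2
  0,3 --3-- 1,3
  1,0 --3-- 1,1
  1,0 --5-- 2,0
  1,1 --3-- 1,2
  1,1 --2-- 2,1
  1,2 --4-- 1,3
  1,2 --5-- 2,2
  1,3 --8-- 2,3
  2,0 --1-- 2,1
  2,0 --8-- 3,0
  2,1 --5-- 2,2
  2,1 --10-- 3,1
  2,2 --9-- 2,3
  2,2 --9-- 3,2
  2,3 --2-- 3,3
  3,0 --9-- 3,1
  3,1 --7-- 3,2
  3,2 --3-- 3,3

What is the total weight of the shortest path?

Shortest path: 0,0 → 0,1 → 0,2 → 1,2 → 1,3, total weight = 14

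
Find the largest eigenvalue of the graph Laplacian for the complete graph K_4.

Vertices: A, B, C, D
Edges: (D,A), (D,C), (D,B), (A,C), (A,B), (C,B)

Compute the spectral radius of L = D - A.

For the complete graph K_n, L = nI − J (J = all-ones matrix). J has eigenvalues n (once, eigenvector 𝟙) and 0 (multiplicity n−1), so L has eigenvalues 0 (once) and n (multiplicity n−1). Here n = 4: eigenvalue 0 once and 4 with multiplicity 3.
Laplacian eigenvalues: [0.0, 4.0, 4.0, 4.0]. Largest eigenvalue (spectral radius) = 4.0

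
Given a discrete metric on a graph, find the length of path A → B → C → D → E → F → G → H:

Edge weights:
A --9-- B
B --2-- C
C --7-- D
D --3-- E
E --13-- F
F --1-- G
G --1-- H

Arc length = 9 + 2 + 7 + 3 + 13 + 1 + 1 = 36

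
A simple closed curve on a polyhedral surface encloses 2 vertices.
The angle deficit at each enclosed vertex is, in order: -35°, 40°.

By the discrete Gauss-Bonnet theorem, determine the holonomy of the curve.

Holonomy = total enclosed curvature = (-35°) + 40° = 5°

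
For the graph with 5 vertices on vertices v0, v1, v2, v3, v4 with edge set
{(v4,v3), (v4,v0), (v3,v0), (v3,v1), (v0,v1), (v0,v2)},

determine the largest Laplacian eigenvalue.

Degrees: deg(v0) = 4, deg(v1) = 2, deg(v2) = 1, deg(v3) = 3, deg(v4) = 2.
L = D − A with rows/columns ordered (v0, v1, v2, v3, v4):
  [ 4, -1, -1, -1, -1]
  [-1,  2,  0, -1,  0]
  [-1,  0,  1,  0,  0]
  [-1, -1,  0,  3, -1]
  [-1,  0,  0, -1,  2]
Characteristic polynomial: det(λI − L) = λ(λ − 1)(λ − 2)(λ − 4)(λ − 5).
Roots: λ = 0; (λ − 1) = 0 ⇒ λ = 1; (λ − 2) = 0 ⇒ λ = 2; (λ − 4) = 0 ⇒ λ = 4; (λ − 5) = 0 ⇒ λ = 5.
(Check: the roots sum (with multiplicity) to 12, matching trace L = Σdeg = 2·6 = 12.)
Laplacian eigenvalues: [0.0, 1.0, 2.0, 4.0, 5.0]. Largest eigenvalue (spectral radius) = 5.0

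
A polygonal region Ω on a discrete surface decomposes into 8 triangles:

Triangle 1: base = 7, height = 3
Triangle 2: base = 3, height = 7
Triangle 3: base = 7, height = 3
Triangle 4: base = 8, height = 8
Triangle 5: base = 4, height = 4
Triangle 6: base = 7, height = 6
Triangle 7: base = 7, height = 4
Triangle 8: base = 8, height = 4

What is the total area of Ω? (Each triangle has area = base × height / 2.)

(1/2)×7×3 + (1/2)×3×7 + (1/2)×7×3 + (1/2)×8×8 + (1/2)×4×4 + (1/2)×7×6 + (1/2)×7×4 + (1/2)×8×4 = 122.5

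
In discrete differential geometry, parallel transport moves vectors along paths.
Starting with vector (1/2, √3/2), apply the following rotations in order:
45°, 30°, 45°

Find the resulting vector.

Total rotation: 45° + 30° + 45° = 120°. Final vector: (-1, 0)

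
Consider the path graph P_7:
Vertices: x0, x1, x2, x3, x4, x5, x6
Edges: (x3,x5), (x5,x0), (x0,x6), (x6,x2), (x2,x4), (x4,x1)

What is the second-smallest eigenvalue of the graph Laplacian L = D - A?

The path graph P_n has Laplacian eigenvalues λ_k = 2 − 2cos(kπ/n), k = 0, 1, …, n−1. Here n = 7:
k=0: 2 − 2cos(0) = 0.0; k=1: 2 − 2cos(π/7) = 0.1981; k=2: 2 − 2cos(2π/7) = 0.753; k=3: 2 − 2cos(3π/7) = 1.555; k=4: 2 − 2cos(4π/7) = 2.445; k=5: 2 − 2cos(5π/7) = 3.247; k=6: 2 − 2cos(6π/7) = 3.8019.
Laplacian eigenvalues: [0.0, 0.1981, 0.753, 1.555, 2.445, 3.247, 3.8019]. Algebraic connectivity (smallest non-zero eigenvalue) = 0.1981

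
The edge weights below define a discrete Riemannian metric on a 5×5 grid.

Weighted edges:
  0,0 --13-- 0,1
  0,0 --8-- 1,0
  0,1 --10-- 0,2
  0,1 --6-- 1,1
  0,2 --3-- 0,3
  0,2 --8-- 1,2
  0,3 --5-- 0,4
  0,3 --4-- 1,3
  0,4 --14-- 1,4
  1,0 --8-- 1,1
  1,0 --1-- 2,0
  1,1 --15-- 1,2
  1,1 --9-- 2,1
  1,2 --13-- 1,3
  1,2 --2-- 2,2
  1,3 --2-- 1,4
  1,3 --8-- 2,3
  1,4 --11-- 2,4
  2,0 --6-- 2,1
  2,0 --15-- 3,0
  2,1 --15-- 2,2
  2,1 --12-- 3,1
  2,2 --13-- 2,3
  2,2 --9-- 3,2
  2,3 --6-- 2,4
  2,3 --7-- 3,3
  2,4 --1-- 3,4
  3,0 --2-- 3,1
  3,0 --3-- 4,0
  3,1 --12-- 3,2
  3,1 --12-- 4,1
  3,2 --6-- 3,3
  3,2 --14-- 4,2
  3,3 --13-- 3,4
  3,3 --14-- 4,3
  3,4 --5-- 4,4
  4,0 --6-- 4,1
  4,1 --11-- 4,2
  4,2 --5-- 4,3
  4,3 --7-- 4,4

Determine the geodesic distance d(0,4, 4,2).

Shortest path: 0,4 → 0,3 → 1,3 → 1,4 → 2,4 → 3,4 → 4,4 → 4,3 → 4,2, total weight = 40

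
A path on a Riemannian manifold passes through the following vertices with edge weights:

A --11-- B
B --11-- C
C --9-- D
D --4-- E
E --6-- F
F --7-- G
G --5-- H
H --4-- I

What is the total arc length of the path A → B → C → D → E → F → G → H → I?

Arc length = 11 + 11 + 9 + 4 + 6 + 7 + 5 + 4 = 57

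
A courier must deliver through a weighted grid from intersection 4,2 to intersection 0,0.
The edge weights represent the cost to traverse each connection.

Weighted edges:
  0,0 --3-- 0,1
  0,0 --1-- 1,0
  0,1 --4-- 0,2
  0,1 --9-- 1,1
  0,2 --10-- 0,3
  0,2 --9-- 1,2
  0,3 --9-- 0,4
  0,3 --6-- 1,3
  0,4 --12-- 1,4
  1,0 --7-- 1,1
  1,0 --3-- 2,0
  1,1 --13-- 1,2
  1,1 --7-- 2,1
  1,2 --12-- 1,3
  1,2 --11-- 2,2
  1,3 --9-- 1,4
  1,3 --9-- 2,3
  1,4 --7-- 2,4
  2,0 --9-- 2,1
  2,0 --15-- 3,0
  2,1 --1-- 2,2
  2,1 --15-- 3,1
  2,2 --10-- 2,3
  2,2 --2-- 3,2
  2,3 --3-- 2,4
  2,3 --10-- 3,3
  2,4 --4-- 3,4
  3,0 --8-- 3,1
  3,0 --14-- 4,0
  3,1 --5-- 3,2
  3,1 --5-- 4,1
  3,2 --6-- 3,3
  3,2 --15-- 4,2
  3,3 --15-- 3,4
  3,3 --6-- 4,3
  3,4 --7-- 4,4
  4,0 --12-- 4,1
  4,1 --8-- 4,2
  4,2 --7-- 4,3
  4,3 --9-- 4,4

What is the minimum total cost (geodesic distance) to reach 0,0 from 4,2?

Shortest path: 4,2 → 3,2 → 2,2 → 2,1 → 2,0 → 1,0 → 0,0, total weight = 31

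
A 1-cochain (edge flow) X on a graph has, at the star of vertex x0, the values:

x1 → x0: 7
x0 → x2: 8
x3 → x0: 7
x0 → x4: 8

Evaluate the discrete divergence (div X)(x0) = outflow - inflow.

Divergence = sum of outgoing flows = (-7) + 8 + (-7) + 8 = 2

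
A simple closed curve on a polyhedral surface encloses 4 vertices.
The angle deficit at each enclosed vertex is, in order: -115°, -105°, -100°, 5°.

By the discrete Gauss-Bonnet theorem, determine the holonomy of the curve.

Holonomy = total enclosed curvature = (-115°) + (-105°) + (-100°) + 5° = -315°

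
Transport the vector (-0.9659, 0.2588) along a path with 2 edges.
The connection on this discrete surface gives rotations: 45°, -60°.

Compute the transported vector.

Total rotation: 45° + (-60°) = -15°. Final vector: (-0.8660, 0.5000)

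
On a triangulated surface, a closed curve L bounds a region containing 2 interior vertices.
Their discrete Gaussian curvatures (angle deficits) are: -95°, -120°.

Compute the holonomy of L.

Holonomy = total enclosed curvature = (-95°) + (-120°) = -215°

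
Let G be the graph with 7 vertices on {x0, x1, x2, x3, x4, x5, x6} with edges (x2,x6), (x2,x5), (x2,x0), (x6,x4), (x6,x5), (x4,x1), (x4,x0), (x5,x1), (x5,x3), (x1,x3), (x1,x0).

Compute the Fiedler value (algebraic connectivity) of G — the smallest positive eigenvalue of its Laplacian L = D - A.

Degrees: deg(x0) = 3, deg(x1) = 4, deg(x2) = 3, deg(x3) = 2, deg(x4) = 3, deg(x5) = 4, deg(x6) = 3.
L = D − A with rows/columns ordered (x0, x1, x2, x3, x4, x5, x6):
  [ 3, -1, -1,  0, -1,  0,  0]
  [-1,  4,  0, -1, -1, -1,  0]
  [-1,  0,  3,  0,  0, -1, -1]
  [ 0, -1,  0,  2,  0, -1,  0]
  [-1, -1,  0,  0,  3,  0, -1]
  [ 0, -1, -1, -1,  0,  4, -1]
  [ 0,  0, -1,  0, -1, -1,  3]
Characteristic polynomial: det(λI − L) = λ(λ² − 6λ + 7)(λ² − 8λ + 13)(λ − 3)(λ − 5).
Roots: λ = 0; (λ² − 6λ + 7) = 0 ⇒ λ = 3 ± √2 ≈ 1.5858, 4.4142; (λ² − 8λ + 13) = 0 ⇒ λ = 4 ± √3 ≈ 2.2679, 5.7321; (λ − 3) = 0 ⇒ λ = 3; (λ − 5) = 0 ⇒ λ = 5.
(Check: the roots sum (with multiplicity) to 22, matching trace L = Σdeg = 2·11 = 22.)
Laplacian eigenvalues: [0.0, 1.5858, 2.2679, 3.0, 4.4142, 5.0, 5.7321]. Algebraic connectivity (smallest non-zero eigenvalue) = 1.5858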